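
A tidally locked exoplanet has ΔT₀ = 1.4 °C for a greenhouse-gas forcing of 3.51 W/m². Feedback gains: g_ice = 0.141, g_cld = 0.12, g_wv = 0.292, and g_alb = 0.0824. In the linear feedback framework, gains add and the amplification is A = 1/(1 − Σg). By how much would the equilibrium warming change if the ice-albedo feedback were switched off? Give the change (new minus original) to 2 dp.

Original: g = 0.6354, ΔT = 1.4/(1−0.6354) = 3.8398 °C.
Without ice-albedo: g' = 0.4944, ΔT' = 1.4/(1−0.4944) = 2.7690 °C.
Change = 2.7690 − 3.8398 = -1.07 °C.

-1.07 °C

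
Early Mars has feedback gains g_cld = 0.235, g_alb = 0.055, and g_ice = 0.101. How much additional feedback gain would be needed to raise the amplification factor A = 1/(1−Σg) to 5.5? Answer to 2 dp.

Current total gain = 0.391.
Target gain for A = 5.5: g* = 1 − 1/5.5 = 0.8182.
Additional gain needed = 0.8182 − 0.391 = 0.43.

0.43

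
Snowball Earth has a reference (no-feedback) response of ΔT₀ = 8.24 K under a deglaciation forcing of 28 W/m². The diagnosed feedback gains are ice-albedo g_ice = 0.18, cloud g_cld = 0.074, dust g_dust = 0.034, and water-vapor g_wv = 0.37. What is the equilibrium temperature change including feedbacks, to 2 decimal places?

Total gain g = 0.18 + 0.074 + 0.034 + 0.37 = 0.658.
Amplification A = 1/(1 − 0.658) = 2.924.
ΔT = 8.24 × 2.924 = 24.09 K.

24.09 K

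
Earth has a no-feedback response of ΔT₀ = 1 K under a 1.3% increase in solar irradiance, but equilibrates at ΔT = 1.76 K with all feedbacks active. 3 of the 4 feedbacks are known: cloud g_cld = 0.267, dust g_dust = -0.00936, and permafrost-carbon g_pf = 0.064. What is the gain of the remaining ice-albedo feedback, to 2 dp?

Amplification A = ΔT/ΔT₀ = 1.76/1 = 1.76.
Total gain g = 1 − 1/A = 1 − 1/1.76 = 0.4318.
Known gains sum to 0.267 − 0.00936 + 0.064 = 0.32164.
g_ice = 0.4318 − 0.32164 = 0.11.

0.11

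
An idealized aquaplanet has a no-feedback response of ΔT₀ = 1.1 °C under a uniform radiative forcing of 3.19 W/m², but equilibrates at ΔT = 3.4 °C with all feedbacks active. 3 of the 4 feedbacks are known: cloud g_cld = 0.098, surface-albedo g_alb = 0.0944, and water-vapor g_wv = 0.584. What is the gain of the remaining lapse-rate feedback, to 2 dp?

Amplification A = ΔT/ΔT₀ = 3.4/1.1 = 3.091.
Total gain g = 1 − 1/A = 1 − 1/3.091 = 0.6765.
Known gains sum to 0.098 + 0.0944 + 0.584 = 0.7764.
g_lr = 0.6765 − 0.7764 = -0.10.

-0.10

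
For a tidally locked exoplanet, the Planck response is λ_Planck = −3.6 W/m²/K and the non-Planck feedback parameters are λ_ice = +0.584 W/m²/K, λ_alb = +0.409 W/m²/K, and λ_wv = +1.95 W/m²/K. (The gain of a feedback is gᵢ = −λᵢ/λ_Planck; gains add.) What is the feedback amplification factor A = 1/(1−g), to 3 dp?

5.479

Convert to gains: g_ice = 0.584/3.6 = 0.1622; g_alb = 0.409/3.6 = 0.1136; g_wv = 1.95/3.6 = 0.5417.
Total gain g = 0.8175.
A = 1/(1 − 0.8175) = 5.479.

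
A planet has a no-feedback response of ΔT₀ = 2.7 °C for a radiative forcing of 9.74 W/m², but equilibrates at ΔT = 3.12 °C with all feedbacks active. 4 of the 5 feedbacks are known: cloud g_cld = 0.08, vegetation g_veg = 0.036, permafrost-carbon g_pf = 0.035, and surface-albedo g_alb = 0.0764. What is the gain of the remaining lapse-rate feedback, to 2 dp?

-0.09

Amplification A = ΔT/ΔT₀ = 3.12/2.7 = 1.156.
Total gain g = 1 − 1/A = 1 − 1/1.156 = 0.1349.
Known gains sum to 0.08 + 0.036 + 0.035 + 0.0764 = 0.2274.
g_lr = 0.1349 − 0.2274 = -0.09.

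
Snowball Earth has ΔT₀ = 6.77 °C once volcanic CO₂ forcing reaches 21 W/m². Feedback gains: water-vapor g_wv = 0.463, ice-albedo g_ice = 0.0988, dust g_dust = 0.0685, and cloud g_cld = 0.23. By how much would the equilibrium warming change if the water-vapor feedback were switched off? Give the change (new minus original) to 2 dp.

Original: g = 0.8603, ΔT = 6.77/(1−0.8603) = 48.4610 °C.
Without water-vapor: g' = 0.3973, ΔT' = 6.77/(1−0.3973) = 11.2328 °C.
Change = 11.2328 − 48.4610 = -37.23 °C.

-37.23 °C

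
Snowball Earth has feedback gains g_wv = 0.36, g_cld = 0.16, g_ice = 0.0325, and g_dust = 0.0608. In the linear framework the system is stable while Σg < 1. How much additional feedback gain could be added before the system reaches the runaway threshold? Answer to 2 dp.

Current total gain = 0.36 + 0.16 + 0.0325 + 0.0608 = 0.6133.
Margin to runaway = 1 − 0.6133 = 0.39.

0.39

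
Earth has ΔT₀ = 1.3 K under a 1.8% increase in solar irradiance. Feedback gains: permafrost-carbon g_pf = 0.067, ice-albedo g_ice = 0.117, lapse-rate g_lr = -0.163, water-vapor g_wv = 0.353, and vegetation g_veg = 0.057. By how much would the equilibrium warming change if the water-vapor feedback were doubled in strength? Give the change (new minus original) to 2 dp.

Original: g = 0.431, ΔT = 1.3/(1−0.431) = 2.2847 K.
With doubled water-vapor: g' = 0.784, ΔT' = 1.3/(1−0.784) = 6.0185 K.
Change = 6.0185 − 2.2847 = 3.73 K.

3.73 K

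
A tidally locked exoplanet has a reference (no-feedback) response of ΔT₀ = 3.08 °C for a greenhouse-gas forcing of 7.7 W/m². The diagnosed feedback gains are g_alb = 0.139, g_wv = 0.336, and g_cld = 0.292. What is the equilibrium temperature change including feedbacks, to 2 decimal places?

13.22 °C

Total gain g = 0.139 + 0.336 + 0.292 = 0.767.
Amplification A = 1/(1 − 0.767) = 4.292.
ΔT = 3.08 × 4.292 = 13.22 °C.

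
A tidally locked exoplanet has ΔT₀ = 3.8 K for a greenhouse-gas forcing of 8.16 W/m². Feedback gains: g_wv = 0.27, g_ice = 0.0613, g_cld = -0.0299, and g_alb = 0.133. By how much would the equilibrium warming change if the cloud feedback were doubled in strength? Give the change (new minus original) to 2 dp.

Original: g = 0.4344, ΔT = 3.8/(1−0.4344) = 6.7185 K.
With doubled cloud: g' = 0.4045, ΔT' = 3.8/(1−0.4045) = 6.3812 K.
Change = 6.3812 − 6.7185 = -0.34 K.

-0.34 K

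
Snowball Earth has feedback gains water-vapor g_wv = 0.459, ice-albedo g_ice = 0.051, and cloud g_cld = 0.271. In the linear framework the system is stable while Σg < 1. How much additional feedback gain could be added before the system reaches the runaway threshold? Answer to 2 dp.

Current total gain = 0.459 + 0.051 + 0.271 = 0.781.
Margin to runaway = 1 − 0.781 = 0.22.

0.22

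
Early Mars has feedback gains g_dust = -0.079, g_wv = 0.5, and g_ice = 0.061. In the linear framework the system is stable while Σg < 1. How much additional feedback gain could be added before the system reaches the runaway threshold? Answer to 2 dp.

Current total gain = -0.079 + 0.5 + 0.061 = 0.482.
Margin to runaway = 1 − 0.482 = 0.52.

0.52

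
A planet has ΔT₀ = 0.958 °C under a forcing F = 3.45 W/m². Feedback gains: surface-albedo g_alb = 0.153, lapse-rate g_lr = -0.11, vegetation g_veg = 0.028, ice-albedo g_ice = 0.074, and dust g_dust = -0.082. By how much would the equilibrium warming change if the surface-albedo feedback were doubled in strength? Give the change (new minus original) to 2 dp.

0.20 °C

Original: g = 0.063, ΔT = 0.958/(1−0.063) = 1.0224 °C.
With doubled surface-albedo: g' = 0.216, ΔT' = 0.958/(1−0.216) = 1.2219 °C.
Change = 1.2219 − 1.0224 = 0.20 °C.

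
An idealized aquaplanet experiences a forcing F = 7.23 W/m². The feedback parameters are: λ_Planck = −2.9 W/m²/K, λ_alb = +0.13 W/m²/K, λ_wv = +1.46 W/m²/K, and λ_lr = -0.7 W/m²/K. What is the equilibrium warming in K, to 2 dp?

Net feedback parameter λ = (−2.9) + (+0.13) + (+1.46) + (-0.7) = -2.01 W/m²/K.
ΔT = −F/λ = −7.23/(-2.01) = 3.60 K.

3.60 K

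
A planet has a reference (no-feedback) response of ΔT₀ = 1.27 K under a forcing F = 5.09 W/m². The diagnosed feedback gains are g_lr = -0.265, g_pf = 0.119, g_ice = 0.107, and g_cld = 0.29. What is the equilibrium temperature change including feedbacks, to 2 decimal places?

Total gain g = -0.265 + 0.119 + 0.107 + 0.29 = 0.251.
Amplification A = 1/(1 − 0.251) = 1.335.
ΔT = 1.27 × 1.335 = 1.70 K.

1.70 K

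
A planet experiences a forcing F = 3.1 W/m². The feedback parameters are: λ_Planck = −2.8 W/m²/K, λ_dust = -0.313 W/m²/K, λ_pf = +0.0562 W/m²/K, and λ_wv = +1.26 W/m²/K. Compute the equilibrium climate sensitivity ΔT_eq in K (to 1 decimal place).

1.7 K

Net feedback parameter λ = (−2.8) + (-0.313) + (+0.0562) + (+1.26) = -1.7968 W/m²/K.
ΔT = −F/λ = −3.1/(-1.7968) = 1.7 K.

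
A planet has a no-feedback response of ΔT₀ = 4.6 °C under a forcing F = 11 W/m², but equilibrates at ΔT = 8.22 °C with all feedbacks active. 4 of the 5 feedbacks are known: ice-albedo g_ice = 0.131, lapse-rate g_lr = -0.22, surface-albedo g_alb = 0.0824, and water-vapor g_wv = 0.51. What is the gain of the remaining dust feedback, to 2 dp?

Amplification A = ΔT/ΔT₀ = 8.22/4.6 = 1.787.
Total gain g = 1 − 1/A = 1 − 1/1.787 = 0.4404.
Known gains sum to 0.131 − 0.22 + 0.0824 + 0.51 = 0.5034.
g_dust = 0.4404 − 0.5034 = -0.06.

-0.06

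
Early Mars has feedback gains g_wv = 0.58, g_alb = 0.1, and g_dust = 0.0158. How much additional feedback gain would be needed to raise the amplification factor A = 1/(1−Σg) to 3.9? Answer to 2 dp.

0.05

Current total gain = 0.6958.
Target gain for A = 3.9: g* = 1 − 1/3.9 = 0.7436.
Additional gain needed = 0.7436 − 0.6958 = 0.05.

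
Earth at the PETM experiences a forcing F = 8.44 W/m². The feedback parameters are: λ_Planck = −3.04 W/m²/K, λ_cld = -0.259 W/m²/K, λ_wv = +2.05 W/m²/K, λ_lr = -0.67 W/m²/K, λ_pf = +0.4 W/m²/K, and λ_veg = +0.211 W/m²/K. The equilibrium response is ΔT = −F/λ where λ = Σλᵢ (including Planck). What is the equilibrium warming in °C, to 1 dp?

6.5 °C

Net feedback parameter λ = (−3.04) + (-0.259) + (+2.05) + (-0.67) + (+0.4) + (+0.211) = -1.308 W/m²/K.
ΔT = −F/λ = −8.44/(-1.308) = 6.5 °C.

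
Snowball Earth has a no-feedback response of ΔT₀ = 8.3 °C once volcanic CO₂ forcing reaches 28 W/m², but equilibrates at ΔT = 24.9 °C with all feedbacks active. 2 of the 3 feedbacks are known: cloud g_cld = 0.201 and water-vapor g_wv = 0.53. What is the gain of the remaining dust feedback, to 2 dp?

-0.06

Amplification A = ΔT/ΔT₀ = 24.9/8.3 = 3.
Total gain g = 1 − 1/A = 1 − 1/3 = 0.6667.
Known gains sum to 0.201 + 0.53 = 0.731.
g_dust = 0.6667 − 0.731 = -0.06.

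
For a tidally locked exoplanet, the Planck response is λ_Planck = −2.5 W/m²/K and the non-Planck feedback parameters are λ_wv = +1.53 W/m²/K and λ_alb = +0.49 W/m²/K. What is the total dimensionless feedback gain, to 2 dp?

0.81

Convert to gains: g_wv = 1.53/2.5 = 0.612; g_alb = 0.49/2.5 = 0.196.
Total gain g = 0.808.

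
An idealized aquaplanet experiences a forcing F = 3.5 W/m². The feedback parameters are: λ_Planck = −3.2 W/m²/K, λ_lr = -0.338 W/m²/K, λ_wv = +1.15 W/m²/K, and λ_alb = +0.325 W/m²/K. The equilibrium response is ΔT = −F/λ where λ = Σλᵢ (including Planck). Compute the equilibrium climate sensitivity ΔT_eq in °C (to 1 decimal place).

1.7 °C

Net feedback parameter λ = (−3.2) + (-0.338) + (+1.15) + (+0.325) = -2.063 W/m²/K.
ΔT = −F/λ = −3.5/(-2.063) = 1.7 °C.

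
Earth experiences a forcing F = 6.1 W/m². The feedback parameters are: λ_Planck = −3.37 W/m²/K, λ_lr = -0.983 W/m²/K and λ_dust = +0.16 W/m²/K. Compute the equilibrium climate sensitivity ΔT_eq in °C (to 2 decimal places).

1.45 °C

Net feedback parameter λ = (−3.37) + (-0.983) + (+0.16) = -4.193 W/m²/K.
ΔT = −F/λ = −6.1/(-4.193) = 1.45 °C.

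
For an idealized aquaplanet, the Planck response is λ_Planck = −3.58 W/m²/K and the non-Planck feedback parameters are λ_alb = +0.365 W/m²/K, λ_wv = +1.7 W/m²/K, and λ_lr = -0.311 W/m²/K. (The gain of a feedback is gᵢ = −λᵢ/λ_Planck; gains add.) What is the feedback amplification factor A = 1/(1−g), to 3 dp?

1.961

Convert to gains: g_alb = 0.365/3.58 = 0.102; g_wv = 1.7/3.58 = 0.4749; g_lr = -0.311/3.58 = -0.08687.
Total gain g = 0.49003.
A = 1/(1 − 0.49003) = 1.961.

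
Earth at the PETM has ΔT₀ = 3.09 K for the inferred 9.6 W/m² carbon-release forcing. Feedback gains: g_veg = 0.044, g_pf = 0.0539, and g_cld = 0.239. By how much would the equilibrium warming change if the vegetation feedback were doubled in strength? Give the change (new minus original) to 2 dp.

Original: g = 0.3369, ΔT = 3.09/(1−0.3369) = 4.6599 K.
With doubled vegetation: g' = 0.3809, ΔT' = 3.09/(1−0.3809) = 4.9911 K.
Change = 4.9911 − 4.6599 = 0.33 K.

0.33 K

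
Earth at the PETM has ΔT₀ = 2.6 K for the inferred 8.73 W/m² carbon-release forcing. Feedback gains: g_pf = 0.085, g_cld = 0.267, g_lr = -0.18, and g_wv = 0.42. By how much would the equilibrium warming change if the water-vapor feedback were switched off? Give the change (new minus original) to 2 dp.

Original: g = 0.592, ΔT = 2.6/(1−0.592) = 6.3725 K.
Without water-vapor: g' = 0.172, ΔT' = 2.6/(1−0.172) = 3.1401 K.
Change = 3.1401 − 6.3725 = -3.23 K.

-3.23 K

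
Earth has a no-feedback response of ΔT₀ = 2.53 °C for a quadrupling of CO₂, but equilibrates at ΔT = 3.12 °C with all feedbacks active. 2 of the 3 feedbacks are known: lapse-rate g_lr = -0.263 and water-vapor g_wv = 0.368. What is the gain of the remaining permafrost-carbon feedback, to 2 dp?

Amplification A = ΔT/ΔT₀ = 3.12/2.53 = 1.233.
Total gain g = 1 − 1/A = 1 − 1/1.233 = 0.189.
Known gains sum to -0.263 + 0.368 = 0.105.
g_pf = 0.189 − 0.105 = 0.08.

0.08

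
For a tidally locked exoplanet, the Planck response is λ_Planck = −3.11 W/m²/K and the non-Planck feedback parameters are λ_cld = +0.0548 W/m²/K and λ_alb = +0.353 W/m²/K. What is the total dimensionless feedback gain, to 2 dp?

Convert to gains: g_cld = 0.0548/3.11 = 0.01762; g_alb = 0.353/3.11 = 0.1135.
Total gain g = 0.13112.

0.13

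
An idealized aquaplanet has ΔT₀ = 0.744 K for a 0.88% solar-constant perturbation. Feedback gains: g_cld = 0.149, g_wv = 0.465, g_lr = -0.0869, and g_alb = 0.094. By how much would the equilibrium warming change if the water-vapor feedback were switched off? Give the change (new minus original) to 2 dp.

-1.08 K

Original: g = 0.6211, ΔT = 0.744/(1−0.6211) = 1.9636 K.
Without water-vapor: g' = 0.1561, ΔT' = 0.744/(1−0.1561) = 0.8816 K.
Change = 0.8816 − 1.9636 = -1.08 K.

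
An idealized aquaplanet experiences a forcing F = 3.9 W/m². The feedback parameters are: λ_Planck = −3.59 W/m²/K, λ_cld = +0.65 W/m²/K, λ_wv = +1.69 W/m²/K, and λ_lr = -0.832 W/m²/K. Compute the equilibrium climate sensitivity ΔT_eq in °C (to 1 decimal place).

1.9 °C

Net feedback parameter λ = (−3.59) + (+0.65) + (+1.69) + (-0.832) = -2.082 W/m²/K.
ΔT = −F/λ = −3.9/(-2.082) = 1.9 °C.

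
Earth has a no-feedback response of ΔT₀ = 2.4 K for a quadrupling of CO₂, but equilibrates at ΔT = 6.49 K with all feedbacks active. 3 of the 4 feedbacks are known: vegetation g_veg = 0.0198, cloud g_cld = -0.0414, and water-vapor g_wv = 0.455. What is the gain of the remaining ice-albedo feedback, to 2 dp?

Amplification A = ΔT/ΔT₀ = 6.49/2.4 = 2.704.
Total gain g = 1 − 1/A = 1 − 1/2.704 = 0.6302.
Known gains sum to 0.0198 − 0.0414 + 0.455 = 0.4334.
g_ice = 0.6302 − 0.4334 = 0.20.

0.20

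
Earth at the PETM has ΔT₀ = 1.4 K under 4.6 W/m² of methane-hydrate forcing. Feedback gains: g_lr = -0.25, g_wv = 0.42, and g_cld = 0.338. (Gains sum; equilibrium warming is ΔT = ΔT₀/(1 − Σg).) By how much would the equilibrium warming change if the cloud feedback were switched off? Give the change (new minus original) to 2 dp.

Original: g = 0.508, ΔT = 1.4/(1−0.508) = 2.8455 K.
Without cloud: g' = 0.17, ΔT' = 1.4/(1−0.17) = 1.6867 K.
Change = 1.6867 − 2.8455 = -1.16 K.

-1.16 K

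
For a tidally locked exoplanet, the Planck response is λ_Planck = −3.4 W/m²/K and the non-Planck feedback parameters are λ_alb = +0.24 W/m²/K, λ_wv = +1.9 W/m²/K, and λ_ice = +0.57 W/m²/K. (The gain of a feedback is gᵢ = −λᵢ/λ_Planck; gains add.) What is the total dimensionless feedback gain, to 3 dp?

Convert to gains: g_alb = 0.24/3.4 = 0.07059; g_wv = 1.9/3.4 = 0.5588; g_ice = 0.57/3.4 = 0.1676.
Total gain g = 0.79699.

0.797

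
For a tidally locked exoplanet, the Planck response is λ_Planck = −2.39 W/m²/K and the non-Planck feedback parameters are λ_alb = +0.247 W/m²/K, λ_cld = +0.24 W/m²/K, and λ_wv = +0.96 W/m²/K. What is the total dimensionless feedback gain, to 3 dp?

0.605

Convert to gains: g_alb = 0.247/2.39 = 0.1033; g_cld = 0.24/2.39 = 0.1004; g_wv = 0.96/2.39 = 0.4017.
Total gain g = 0.6054.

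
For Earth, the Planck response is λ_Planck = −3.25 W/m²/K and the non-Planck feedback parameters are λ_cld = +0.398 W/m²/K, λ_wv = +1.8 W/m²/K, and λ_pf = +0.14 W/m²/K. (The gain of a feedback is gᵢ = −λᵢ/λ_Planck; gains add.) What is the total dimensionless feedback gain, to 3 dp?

0.719

Convert to gains: g_cld = 0.398/3.25 = 0.1225; g_wv = 1.8/3.25 = 0.5538; g_pf = 0.14/3.25 = 0.04308.
Total gain g = 0.71938.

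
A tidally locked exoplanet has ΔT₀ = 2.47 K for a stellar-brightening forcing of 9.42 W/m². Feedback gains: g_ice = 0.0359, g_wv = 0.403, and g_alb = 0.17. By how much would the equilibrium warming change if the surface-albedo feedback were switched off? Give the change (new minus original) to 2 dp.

Original: g = 0.6089, ΔT = 2.47/(1−0.6089) = 6.3155 K.
Without surface-albedo: g' = 0.4389, ΔT' = 2.47/(1−0.4389) = 4.4021 K.
Change = 4.4021 − 6.3155 = -1.91 K.

-1.91 K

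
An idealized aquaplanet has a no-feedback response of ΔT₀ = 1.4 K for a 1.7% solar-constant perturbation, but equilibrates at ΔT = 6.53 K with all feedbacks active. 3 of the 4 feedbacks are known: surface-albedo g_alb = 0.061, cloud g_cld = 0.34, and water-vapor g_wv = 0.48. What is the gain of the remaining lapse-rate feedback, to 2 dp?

Amplification A = ΔT/ΔT₀ = 6.53/1.4 = 4.664.
Total gain g = 1 − 1/A = 1 − 1/4.664 = 0.7856.
Known gains sum to 0.061 + 0.34 + 0.48 = 0.881.
g_lr = 0.7856 − 0.881 = -0.10.

-0.10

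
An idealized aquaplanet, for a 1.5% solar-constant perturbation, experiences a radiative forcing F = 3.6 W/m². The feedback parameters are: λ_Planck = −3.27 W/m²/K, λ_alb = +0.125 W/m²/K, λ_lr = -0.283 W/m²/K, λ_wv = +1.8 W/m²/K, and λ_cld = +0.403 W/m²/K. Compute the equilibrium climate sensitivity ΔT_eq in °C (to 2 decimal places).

Net feedback parameter λ = (−3.27) + (+0.125) + (-0.283) + (+1.8) + (+0.403) = -1.225 W/m²/K.
ΔT = −F/λ = −3.6/(-1.225) = 2.94 °C.

2.94 °C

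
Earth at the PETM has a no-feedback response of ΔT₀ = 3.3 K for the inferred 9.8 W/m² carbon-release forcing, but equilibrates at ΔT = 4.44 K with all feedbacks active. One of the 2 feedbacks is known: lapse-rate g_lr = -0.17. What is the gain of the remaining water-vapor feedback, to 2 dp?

Amplification A = ΔT/ΔT₀ = 4.44/3.3 = 1.345.
Total gain g = 1 − 1/A = 1 − 1/1.345 = 0.2565.
The known gain is -0.17.
g_wv = 0.2565 + 0.17 = 0.43.

0.43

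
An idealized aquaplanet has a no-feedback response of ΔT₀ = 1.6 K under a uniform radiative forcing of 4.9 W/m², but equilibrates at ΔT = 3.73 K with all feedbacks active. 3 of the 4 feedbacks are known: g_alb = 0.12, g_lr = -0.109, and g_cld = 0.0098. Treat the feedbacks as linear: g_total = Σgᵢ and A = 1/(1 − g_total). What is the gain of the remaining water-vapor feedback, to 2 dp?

0.55

Amplification A = ΔT/ΔT₀ = 3.73/1.6 = 2.331.
Total gain g = 1 − 1/A = 1 − 1/2.331 = 0.571.
Known gains sum to 0.12 − 0.109 + 0.0098 = 0.0208.
g_wv = 0.571 − 0.0208 = 0.55.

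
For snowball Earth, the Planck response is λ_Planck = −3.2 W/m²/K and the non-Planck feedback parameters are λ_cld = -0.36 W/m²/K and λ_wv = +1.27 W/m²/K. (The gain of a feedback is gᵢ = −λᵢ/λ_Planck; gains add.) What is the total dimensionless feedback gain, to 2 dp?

Convert to gains: g_cld = -0.36/3.2 = -0.1125; g_wv = 1.27/3.2 = 0.3969.
Total gain g = 0.2844.

0.28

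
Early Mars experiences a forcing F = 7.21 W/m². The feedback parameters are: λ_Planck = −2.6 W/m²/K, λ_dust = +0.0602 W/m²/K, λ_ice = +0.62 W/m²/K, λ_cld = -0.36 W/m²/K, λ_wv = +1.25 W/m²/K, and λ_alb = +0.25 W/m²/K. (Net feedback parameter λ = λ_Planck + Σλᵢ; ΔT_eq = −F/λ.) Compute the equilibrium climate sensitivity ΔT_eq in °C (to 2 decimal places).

Net feedback parameter λ = (−2.6) + (+0.0602) + (+0.62) + (-0.36) + (+1.25) + (+0.25) = -0.7798 W/m²/K.
ΔT = −F/λ = −7.21/(-0.7798) = 9.25 °C.

9.25 °C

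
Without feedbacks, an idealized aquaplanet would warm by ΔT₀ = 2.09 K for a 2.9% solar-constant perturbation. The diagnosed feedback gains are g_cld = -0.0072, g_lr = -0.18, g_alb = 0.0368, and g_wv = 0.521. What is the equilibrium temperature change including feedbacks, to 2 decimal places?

3.32 K

Total gain g = -0.0072 − 0.18 + 0.0368 + 0.521 = 0.3706.
Amplification A = 1/(1 − 0.3706) = 1.589.
ΔT = 2.09 × 1.589 = 3.32 K.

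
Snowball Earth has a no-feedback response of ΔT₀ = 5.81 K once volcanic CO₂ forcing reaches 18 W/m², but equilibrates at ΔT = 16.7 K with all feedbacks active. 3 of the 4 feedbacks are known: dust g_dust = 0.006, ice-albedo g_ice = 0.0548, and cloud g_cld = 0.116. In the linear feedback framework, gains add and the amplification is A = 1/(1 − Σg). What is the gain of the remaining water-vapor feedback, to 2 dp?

Amplification A = ΔT/ΔT₀ = 16.7/5.81 = 2.874.
Total gain g = 1 − 1/A = 1 − 1/2.874 = 0.6521.
Known gains sum to 0.006 + 0.0548 + 0.116 = 0.1768.
g_wv = 0.6521 − 0.1768 = 0.48.

0.48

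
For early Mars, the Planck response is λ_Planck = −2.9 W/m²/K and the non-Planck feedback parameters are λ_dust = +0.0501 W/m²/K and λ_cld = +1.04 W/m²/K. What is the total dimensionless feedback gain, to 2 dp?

Convert to gains: g_dust = 0.0501/2.9 = 0.01728; g_cld = 1.04/2.9 = 0.3586.
Total gain g = 0.37588.

0.38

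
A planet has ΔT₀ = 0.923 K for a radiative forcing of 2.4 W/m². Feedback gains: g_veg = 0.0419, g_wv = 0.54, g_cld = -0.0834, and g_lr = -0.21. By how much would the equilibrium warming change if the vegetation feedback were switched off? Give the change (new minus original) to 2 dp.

-0.07 K

Original: g = 0.2885, ΔT = 0.923/(1−0.2885) = 1.2973 K.
Without vegetation: g' = 0.2466, ΔT' = 0.923/(1−0.2466) = 1.2251 K.
Change = 1.2251 − 1.2973 = -0.07 K.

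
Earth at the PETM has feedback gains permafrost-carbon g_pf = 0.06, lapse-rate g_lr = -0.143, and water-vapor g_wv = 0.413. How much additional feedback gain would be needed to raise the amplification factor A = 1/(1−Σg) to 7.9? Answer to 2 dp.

Current total gain = 0.33.
Target gain for A = 7.9: g* = 1 − 1/7.9 = 0.8734.
Additional gain needed = 0.8734 − 0.33 = 0.54.

0.54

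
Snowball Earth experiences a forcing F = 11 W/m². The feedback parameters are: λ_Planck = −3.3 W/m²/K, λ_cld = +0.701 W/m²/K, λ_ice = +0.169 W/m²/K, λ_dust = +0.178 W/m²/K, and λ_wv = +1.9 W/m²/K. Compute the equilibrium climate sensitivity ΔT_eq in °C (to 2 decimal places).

31.25 °C

Net feedback parameter λ = (−3.3) + (+0.701) + (+0.169) + (+0.178) + (+1.9) = -0.352 W/m²/K.
ΔT = −F/λ = −11/(-0.352) = 31.25 °C.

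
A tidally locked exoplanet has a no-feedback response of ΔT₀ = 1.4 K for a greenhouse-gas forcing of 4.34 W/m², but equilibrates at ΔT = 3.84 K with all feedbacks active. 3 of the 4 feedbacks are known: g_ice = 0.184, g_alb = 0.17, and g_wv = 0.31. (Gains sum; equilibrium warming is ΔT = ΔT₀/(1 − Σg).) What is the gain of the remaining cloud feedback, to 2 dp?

Amplification A = ΔT/ΔT₀ = 3.84/1.4 = 2.743.
Total gain g = 1 − 1/A = 1 − 1/2.743 = 0.6354.
Known gains sum to 0.184 + 0.17 + 0.31 = 0.664.
g_cld = 0.6354 − 0.664 = -0.03.

-0.03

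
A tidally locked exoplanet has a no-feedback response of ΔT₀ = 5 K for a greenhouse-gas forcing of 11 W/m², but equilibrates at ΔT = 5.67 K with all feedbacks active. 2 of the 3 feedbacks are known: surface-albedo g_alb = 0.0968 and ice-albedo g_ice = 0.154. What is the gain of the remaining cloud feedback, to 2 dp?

Amplification A = ΔT/ΔT₀ = 5.67/5 = 1.134.
Total gain g = 1 − 1/A = 1 − 1/1.134 = 0.1182.
Known gains sum to 0.0968 + 0.154 = 0.2508.
g_cld = 0.1182 − 0.2508 = -0.13.

-0.13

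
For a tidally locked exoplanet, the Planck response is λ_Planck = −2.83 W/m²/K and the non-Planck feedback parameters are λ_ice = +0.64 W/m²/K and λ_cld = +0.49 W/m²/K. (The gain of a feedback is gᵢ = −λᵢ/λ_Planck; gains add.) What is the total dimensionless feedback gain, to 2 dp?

Convert to gains: g_ice = 0.64/2.83 = 0.2261; g_cld = 0.49/2.83 = 0.1731.
Total gain g = 0.3992.

0.40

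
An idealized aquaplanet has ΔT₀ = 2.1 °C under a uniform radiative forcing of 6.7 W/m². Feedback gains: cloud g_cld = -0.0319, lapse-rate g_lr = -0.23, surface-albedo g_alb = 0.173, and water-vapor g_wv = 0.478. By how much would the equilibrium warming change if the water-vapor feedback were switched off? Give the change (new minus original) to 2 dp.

-1.51 °C

Original: g = 0.3891, ΔT = 2.1/(1−0.3891) = 3.4376 °C.
Without water-vapor: g' = -0.0889, ΔT' = 2.1/(1+0.0889) = 1.9286 °C.
Change = 1.9286 − 3.4376 = -1.51 °C.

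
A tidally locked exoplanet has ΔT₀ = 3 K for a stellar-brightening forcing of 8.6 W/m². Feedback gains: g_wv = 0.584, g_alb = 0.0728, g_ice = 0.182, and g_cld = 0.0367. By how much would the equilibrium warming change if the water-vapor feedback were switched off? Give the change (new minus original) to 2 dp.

-19.86 K

Original: g = 0.8755, ΔT = 3/(1−0.8755) = 24.0964 K.
Without water-vapor: g' = 0.2915, ΔT' = 3/(1−0.2915) = 4.2343 K.
Change = 4.2343 − 24.0964 = -19.86 K.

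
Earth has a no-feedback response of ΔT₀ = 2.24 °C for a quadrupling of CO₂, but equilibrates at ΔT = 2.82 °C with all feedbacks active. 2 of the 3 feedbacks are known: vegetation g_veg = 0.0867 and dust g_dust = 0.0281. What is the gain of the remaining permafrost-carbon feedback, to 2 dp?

0.09

Amplification A = ΔT/ΔT₀ = 2.82/2.24 = 1.259.
Total gain g = 1 − 1/A = 1 − 1/1.259 = 0.2057.
Known gains sum to 0.0867 + 0.0281 = 0.1148.
g_pf = 0.2057 − 0.1148 = 0.09.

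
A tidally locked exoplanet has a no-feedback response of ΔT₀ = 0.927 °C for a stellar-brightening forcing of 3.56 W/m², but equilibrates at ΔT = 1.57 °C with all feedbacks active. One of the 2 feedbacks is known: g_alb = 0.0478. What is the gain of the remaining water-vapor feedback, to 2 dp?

0.36

Amplification A = ΔT/ΔT₀ = 1.57/0.927 = 1.694.
Total gain g = 1 − 1/A = 1 − 1/1.694 = 0.4097.
The known gain is 0.0478.
g_wv = 0.4097 − 0.0478 = 0.36.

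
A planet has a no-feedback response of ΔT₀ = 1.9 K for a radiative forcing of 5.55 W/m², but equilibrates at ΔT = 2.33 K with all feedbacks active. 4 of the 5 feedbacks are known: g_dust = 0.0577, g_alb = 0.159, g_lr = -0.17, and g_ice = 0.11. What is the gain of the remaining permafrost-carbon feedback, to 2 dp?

Amplification A = ΔT/ΔT₀ = 2.33/1.9 = 1.226.
Total gain g = 1 − 1/A = 1 − 1/1.226 = 0.1843.
Known gains sum to 0.0577 + 0.159 − 0.17 + 0.11 = 0.1567.
g_pf = 0.1843 − 0.1567 = 0.03.

0.03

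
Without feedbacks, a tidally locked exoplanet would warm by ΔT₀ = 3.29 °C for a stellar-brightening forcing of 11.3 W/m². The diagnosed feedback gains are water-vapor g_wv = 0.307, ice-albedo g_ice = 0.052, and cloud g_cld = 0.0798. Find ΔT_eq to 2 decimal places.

5.86 °C

Total gain g = 0.307 + 0.052 + 0.0798 = 0.4388.
Amplification A = 1/(1 − 0.4388) = 1.782.
ΔT = 3.29 × 1.782 = 5.86 °C.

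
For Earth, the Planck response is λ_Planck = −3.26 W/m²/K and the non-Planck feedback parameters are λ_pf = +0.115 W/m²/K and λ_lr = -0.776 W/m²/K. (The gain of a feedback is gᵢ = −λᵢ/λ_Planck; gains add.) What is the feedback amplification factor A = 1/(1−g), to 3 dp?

0.831

Convert to gains: g_pf = 0.115/3.26 = 0.03528; g_lr = -0.776/3.26 = -0.238.
Total gain g = -0.20272.
A = 1/(1 + 0.20272) = 0.831.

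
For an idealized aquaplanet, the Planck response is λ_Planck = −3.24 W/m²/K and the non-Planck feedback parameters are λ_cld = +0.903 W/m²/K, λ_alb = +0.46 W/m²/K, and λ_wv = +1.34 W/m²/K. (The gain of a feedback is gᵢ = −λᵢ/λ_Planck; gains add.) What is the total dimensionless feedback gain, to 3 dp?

Convert to gains: g_cld = 0.903/3.24 = 0.2787; g_alb = 0.46/3.24 = 0.142; g_wv = 1.34/3.24 = 0.4136.
Total gain g = 0.8343.

0.834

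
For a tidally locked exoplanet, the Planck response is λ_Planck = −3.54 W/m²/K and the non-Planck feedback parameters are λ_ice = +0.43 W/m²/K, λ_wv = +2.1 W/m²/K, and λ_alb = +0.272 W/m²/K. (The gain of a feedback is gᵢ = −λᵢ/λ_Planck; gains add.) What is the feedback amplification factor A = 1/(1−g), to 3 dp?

4.797

Convert to gains: g_ice = 0.43/3.54 = 0.1215; g_wv = 2.1/3.54 = 0.5932; g_alb = 0.272/3.54 = 0.07684.
Total gain g = 0.79154.
A = 1/(1 − 0.79154) = 4.797.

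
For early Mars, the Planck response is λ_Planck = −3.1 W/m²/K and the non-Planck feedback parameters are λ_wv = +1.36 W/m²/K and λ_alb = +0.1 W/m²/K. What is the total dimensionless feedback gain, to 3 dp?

0.471

Convert to gains: g_wv = 1.36/3.1 = 0.4387; g_alb = 0.1/3.1 = 0.03226.
Total gain g = 0.47096.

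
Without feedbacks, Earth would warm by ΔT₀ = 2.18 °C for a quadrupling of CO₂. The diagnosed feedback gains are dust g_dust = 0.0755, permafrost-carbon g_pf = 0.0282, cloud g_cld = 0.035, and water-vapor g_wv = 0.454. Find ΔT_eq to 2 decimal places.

Total gain g = 0.0755 + 0.0282 + 0.035 + 0.454 = 0.5927.
Amplification A = 1/(1 − 0.5927) = 2.455.
ΔT = 2.18 × 2.455 = 5.35 °C.

5.35 °C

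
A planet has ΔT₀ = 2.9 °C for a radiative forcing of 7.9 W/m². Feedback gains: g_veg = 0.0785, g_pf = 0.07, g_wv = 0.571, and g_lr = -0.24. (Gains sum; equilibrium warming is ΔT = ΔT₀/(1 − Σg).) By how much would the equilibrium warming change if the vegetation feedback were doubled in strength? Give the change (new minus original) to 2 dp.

0.99 °C

Original: g = 0.4795, ΔT = 2.9/(1−0.4795) = 5.5716 °C.
With doubled vegetation: g' = 0.558, ΔT' = 2.9/(1−0.558) = 6.5611 °C.
Change = 6.5611 − 5.5716 = 0.99 °C.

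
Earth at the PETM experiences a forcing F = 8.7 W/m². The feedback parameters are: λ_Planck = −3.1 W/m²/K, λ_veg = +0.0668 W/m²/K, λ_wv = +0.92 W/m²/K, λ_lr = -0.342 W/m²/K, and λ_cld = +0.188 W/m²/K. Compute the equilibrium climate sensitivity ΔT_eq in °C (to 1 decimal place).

3.8 °C

Net feedback parameter λ = (−3.1) + (+0.0668) + (+0.92) + (-0.342) + (+0.188) = -2.2672 W/m²/K.
ΔT = −F/λ = −8.7/(-2.2672) = 3.8 °C.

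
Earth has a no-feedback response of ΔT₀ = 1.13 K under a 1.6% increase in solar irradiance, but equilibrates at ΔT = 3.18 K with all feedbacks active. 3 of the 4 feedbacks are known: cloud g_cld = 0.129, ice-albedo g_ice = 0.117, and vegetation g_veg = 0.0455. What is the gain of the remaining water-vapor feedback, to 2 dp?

Amplification A = ΔT/ΔT₀ = 3.18/1.13 = 2.814.
Total gain g = 1 − 1/A = 1 − 1/2.814 = 0.6446.
Known gains sum to 0.129 + 0.117 + 0.0455 = 0.2915.
g_wv = 0.6446 − 0.2915 = 0.35.

0.35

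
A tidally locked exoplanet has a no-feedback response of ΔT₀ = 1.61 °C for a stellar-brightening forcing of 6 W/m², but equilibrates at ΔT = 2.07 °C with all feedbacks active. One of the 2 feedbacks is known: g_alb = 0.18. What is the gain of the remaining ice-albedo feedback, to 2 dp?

Amplification A = ΔT/ΔT₀ = 2.07/1.61 = 1.286.
Total gain g = 1 − 1/A = 1 − 1/1.286 = 0.2224.
The known gain is 0.18.
g_ice = 0.2224 − 0.18 = 0.04.

0.04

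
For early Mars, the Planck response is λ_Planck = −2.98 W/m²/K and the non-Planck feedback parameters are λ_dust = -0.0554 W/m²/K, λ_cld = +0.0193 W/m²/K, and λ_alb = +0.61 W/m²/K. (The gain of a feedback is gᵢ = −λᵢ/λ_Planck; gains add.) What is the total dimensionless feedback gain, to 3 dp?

Convert to gains: g_dust = -0.0554/2.98 = -0.01859; g_cld = 0.0193/2.98 = 0.006477; g_alb = 0.61/2.98 = 0.2047.
Total gain g = 0.192587.

0.193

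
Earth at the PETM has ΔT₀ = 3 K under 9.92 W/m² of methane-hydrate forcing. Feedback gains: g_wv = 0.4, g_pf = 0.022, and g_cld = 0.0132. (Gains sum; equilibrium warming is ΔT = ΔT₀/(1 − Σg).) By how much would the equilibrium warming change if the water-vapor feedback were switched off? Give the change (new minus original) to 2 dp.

-2.20 K

Original: g = 0.4352, ΔT = 3/(1−0.4352) = 5.3116 K.
Without water-vapor: g' = 0.0352, ΔT' = 3/(1−0.0352) = 3.1095 K.
Change = 3.1095 − 5.3116 = -2.20 K.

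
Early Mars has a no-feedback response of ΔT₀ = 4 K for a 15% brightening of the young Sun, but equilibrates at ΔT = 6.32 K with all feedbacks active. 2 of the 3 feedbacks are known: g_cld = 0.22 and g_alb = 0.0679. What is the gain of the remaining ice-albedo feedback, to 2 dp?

0.08

Amplification A = ΔT/ΔT₀ = 6.32/4 = 1.58.
Total gain g = 1 − 1/A = 1 − 1/1.58 = 0.3671.
Known gains sum to 0.22 + 0.0679 = 0.2879.
g_ice = 0.3671 − 0.2879 = 0.08.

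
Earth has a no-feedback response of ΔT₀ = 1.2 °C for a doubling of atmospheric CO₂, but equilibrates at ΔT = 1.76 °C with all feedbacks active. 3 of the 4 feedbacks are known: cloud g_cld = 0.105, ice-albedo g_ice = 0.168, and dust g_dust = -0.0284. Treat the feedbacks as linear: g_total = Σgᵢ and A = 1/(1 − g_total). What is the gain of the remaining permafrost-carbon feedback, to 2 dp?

0.07

Amplification A = ΔT/ΔT₀ = 1.76/1.2 = 1.467.
Total gain g = 1 − 1/A = 1 − 1/1.467 = 0.3183.
Known gains sum to 0.105 + 0.168 − 0.0284 = 0.2446.
g_pf = 0.3183 − 0.2446 = 0.07.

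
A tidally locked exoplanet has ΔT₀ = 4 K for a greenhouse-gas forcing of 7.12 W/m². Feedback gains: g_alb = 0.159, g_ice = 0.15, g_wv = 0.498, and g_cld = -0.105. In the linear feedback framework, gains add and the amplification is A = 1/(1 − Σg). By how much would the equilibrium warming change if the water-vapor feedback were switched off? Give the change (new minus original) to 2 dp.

-8.40 K

Original: g = 0.702, ΔT = 4/(1−0.702) = 13.4228 K.
Without water-vapor: g' = 0.204, ΔT' = 4/(1−0.204) = 5.0251 K.
Change = 5.0251 − 13.4228 = -8.40 K.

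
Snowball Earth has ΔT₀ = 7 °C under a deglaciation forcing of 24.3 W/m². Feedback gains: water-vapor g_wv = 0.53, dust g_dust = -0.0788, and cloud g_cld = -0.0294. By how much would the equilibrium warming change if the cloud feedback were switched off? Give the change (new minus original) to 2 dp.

Original: g = 0.4218, ΔT = 7/(1−0.4218) = 12.1065 °C.
Without cloud: g' = 0.4512, ΔT' = 7/(1−0.4512) = 12.7551 °C.
Change = 12.7551 − 12.1065 = 0.65 °C.

0.65 °C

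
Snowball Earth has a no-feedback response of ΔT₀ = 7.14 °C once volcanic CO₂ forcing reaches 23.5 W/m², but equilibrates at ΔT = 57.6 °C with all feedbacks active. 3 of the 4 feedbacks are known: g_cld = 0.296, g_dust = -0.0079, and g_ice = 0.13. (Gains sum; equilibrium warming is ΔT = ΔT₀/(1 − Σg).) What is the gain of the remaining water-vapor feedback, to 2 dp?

Amplification A = ΔT/ΔT₀ = 57.6/7.14 = 8.067.
Total gain g = 1 − 1/A = 1 − 1/8.067 = 0.876.
Known gains sum to 0.296 − 0.0079 + 0.13 = 0.4181.
g_wv = 0.876 − 0.4181 = 0.46.

0.46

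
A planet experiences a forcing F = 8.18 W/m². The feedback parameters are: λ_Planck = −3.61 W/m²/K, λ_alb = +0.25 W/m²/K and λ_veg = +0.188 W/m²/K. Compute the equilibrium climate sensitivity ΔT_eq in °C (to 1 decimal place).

Net feedback parameter λ = (−3.61) + (+0.25) + (+0.188) = -3.172 W/m²/K.
ΔT = −F/λ = −8.18/(-3.172) = 2.6 °C.

2.6 °C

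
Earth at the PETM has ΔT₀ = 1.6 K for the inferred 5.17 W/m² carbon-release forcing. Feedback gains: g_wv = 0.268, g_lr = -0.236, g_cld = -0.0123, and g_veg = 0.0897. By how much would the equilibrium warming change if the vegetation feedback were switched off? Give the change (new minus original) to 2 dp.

-0.16 K

Original: g = 0.1094, ΔT = 1.6/(1−0.1094) = 1.7965 K.
Without vegetation: g' = 0.0197, ΔT' = 1.6/(1−0.0197) = 1.6322 K.
Change = 1.6322 − 1.7965 = -0.16 K.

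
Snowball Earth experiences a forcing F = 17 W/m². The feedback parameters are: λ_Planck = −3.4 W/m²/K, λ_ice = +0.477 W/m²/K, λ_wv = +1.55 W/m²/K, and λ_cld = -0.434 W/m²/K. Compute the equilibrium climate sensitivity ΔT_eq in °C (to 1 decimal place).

Net feedback parameter λ = (−3.4) + (+0.477) + (+1.55) + (-0.434) = -1.807 W/m²/K.
ΔT = −F/λ = −17/(-1.807) = 9.4 °C.

9.4 °C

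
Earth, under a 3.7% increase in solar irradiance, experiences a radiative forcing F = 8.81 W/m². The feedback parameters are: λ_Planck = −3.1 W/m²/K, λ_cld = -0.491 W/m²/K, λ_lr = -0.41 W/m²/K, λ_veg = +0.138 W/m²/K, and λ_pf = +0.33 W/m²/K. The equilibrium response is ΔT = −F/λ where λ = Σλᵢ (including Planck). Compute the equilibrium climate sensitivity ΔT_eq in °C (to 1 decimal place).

2.5 °C

Net feedback parameter λ = (−3.1) + (-0.491) + (-0.41) + (+0.138) + (+0.33) = -3.533 W/m²/K.
ΔT = −F/λ = −8.81/(-3.533) = 2.5 °C.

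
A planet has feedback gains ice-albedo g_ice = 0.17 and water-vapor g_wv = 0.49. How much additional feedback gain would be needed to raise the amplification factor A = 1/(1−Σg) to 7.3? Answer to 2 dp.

0.20

Current total gain = 0.66.
Target gain for A = 7.3: g* = 1 − 1/7.3 = 0.863.
Additional gain needed = 0.863 − 0.66 = 0.20.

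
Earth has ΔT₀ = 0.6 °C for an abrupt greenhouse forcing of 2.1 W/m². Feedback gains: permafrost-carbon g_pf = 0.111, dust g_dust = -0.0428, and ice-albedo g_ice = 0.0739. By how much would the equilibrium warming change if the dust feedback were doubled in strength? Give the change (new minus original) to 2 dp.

-0.03 °C

Original: g = 0.1421, ΔT = 0.6/(1−0.1421) = 0.6994 °C.
With doubled dust: g' = 0.0993, ΔT' = 0.6/(1−0.0993) = 0.6661 °C.
Change = 0.6661 − 0.6994 = -0.03 °C.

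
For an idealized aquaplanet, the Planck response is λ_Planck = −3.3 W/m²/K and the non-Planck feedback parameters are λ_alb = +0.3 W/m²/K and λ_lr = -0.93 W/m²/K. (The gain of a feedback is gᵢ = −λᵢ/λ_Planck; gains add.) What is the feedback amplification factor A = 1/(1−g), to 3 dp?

0.840

Convert to gains: g_alb = 0.3/3.3 = 0.09091; g_lr = -0.93/3.3 = -0.2818.
Total gain g = -0.19089.
A = 1/(1 + 0.19089) = 0.840.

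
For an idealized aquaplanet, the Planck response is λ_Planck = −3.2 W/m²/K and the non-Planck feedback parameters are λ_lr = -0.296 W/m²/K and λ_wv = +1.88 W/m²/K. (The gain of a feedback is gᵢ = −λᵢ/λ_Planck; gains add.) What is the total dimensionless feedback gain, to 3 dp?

0.495

Convert to gains: g_lr = -0.296/3.2 = -0.0925; g_wv = 1.88/3.2 = 0.5875.
Total gain g = 0.495.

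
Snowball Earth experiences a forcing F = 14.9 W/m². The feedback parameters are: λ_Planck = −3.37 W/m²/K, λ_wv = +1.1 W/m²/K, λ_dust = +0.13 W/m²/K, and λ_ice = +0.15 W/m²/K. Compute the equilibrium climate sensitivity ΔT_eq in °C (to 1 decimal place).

7.5 °C

Net feedback parameter λ = (−3.37) + (+1.1) + (+0.13) + (+0.15) = -1.99 W/m²/K.
ΔT = −F/λ = −14.9/(-1.99) = 7.5 °C.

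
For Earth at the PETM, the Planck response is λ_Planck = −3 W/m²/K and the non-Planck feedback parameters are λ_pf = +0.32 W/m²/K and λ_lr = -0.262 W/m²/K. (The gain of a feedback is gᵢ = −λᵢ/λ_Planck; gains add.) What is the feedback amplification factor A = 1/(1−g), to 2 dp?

1.02

Convert to gains: g_pf = 0.32/3 = 0.1067; g_lr = -0.262/3 = -0.08733.
Total gain g = 0.01937.
A = 1/(1 − 0.01937) = 1.02.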